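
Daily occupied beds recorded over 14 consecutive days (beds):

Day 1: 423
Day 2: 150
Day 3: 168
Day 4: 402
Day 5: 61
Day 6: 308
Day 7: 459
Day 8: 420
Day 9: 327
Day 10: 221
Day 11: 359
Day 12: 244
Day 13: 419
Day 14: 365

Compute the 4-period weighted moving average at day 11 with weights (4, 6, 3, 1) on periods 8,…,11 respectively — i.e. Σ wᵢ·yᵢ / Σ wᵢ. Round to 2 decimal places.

Weighted sum: 4·420 + 6·327 + 3·221 + 1·359 = 1680 + 1962 + 663 + 359 = 4664
Weight total: 4 + 6 + 3 + 1 = 14
WMA = 4664 / 14 = 333.14

333.14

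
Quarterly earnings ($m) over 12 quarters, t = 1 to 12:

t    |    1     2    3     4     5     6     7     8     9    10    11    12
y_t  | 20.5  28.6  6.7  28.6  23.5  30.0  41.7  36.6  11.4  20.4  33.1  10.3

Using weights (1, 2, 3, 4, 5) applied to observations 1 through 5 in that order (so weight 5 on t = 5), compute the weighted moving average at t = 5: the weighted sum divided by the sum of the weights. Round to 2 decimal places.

21.98

Weighted sum: 1·20.5 + 2·28.6 + 3·6.7 + 4·28.6 + 5·23.5 = 20.5 + 57.2 + 20.1 + 114.4 + 117.5 = 329.7
Weight total: 1 + 2 + 3 + 4 + 5 = 15
WMA = 329.7 / 15 = 21.98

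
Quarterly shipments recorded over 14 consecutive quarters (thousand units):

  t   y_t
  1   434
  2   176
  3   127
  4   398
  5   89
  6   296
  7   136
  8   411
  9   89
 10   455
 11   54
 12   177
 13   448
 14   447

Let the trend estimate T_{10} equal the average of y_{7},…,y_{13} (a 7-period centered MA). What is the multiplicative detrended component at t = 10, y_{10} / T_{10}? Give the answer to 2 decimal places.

1.80

Trend T_10 = (136 + 411 + 89 + 455 + 54 + 177 + 448) / 7 = 1770/7 = 252.8571
Ratio to trend: 455 / 252.8571 = 1.80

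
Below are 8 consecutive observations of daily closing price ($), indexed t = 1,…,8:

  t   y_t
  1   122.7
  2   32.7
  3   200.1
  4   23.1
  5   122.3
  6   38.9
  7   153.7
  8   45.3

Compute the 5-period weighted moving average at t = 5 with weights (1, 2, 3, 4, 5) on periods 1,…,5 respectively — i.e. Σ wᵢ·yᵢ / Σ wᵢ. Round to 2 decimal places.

Weighted sum: 1·122.7 + 2·32.7 + 3·200.1 + 4·23.1 + 5·122.3 = 122.7 + 65.4 + 600.3 + 92.4 + 611.5 = 1492.3
Weight total: 1 + 2 + 3 + 4 + 5 = 15
WMA = 1492.3 / 15 = 99.49

99.49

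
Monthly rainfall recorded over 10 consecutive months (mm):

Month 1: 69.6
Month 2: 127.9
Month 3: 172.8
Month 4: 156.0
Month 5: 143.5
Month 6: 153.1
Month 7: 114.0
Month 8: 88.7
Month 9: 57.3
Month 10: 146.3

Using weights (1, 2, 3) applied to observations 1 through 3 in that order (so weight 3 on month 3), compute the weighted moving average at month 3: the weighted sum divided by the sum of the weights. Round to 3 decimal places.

140.633

Weighted sum: 1·69.6 + 2·127.9 + 3·172.8 = 69.6 + 255.8 + 518.4 = 843.8
Weight total: 1 + 2 + 3 = 6
WMA = 843.8 / 6 = 140.633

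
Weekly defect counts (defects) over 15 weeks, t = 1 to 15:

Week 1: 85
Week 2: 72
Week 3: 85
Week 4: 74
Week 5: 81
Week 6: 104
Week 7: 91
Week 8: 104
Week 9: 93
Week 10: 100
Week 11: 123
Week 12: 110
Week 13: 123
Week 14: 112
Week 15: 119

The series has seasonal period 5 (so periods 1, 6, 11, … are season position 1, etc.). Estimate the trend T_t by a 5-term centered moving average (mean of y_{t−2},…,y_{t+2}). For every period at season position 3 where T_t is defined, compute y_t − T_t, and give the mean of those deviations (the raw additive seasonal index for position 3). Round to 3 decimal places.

Season position 3 occurs at t = 3, 8, 13 (where T_t is defined).
t=3: T_3 = 79.40000; y_3 − T_3 = 85 − 79.40000 = 5.60000
t=8: T_8 = 98.40000; y_8 − T_8 = 104 − 98.40000 = 5.60000
t=13: T_13 = 117.40000; y_13 − T_13 = 123 − 117.40000 = 5.60000
Mean deviation: (5.60000 + 5.60000 + 5.60000) / 3 = 5.600

5.600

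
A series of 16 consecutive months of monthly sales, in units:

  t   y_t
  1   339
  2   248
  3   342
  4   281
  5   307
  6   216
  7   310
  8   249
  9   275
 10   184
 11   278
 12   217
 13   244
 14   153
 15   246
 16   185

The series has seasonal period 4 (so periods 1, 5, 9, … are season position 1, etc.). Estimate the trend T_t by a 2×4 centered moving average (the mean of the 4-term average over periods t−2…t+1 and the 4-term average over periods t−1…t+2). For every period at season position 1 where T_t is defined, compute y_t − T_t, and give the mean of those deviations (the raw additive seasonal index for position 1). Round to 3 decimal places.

24.667

Season position 1 occurs at t = 5, 9, 13 (where T_t is defined).
t=5: T_5 = 282.50000; y_5 − T_5 = 307 − 282.50000 = 24.50000
t=9: T_9 = 250.50000; y_9 − T_9 = 275 − 250.50000 = 24.50000
t=13: T_13 = 219.00000; y_13 − T_13 = 244 − 219.00000 = 25.00000
Mean deviation: (24.50000 + 24.50000 + 25.00000) / 3 = 24.667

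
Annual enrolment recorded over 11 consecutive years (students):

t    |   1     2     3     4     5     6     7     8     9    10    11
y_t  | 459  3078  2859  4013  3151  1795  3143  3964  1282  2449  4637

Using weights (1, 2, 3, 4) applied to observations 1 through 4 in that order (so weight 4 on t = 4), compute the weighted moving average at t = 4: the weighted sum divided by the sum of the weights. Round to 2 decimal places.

3124.40

Weighted sum: 1·459 + 2·3078 + 3·2859 + 4·4013 = 459 + 6156 + 8577 + 16052 = 31244
Weight total: 1 + 2 + 3 + 4 = 10
WMA = 31244 / 10 = 3124.40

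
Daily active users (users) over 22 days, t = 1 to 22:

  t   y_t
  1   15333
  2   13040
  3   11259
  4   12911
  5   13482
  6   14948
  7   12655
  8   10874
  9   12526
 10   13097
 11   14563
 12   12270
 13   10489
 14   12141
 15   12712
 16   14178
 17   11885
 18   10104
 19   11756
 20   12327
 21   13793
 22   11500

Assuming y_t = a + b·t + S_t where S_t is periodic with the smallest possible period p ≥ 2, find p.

First differences y_{t+1} − y_t: -2293, -1781, 1652, 571, 1466, -2293, -1781, 1652, 571, 1466, -2293, -1781, …
The difference pattern repeats every 5 terms and not for any smaller step, so p = 5.

5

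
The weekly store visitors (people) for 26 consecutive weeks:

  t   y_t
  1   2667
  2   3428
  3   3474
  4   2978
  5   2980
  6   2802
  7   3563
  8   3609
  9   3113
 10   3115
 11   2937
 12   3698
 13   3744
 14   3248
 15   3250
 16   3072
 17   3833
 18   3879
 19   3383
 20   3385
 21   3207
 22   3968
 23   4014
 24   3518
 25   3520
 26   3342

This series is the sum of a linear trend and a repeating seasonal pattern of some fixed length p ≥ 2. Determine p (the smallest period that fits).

First differences y_{t+1} − y_t: 761, 46, -496, 2, -178, 761, 46, -496, 2, -178, 761, 46, …
The difference pattern repeats every 5 terms and not for any smaller step, so p = 5.

5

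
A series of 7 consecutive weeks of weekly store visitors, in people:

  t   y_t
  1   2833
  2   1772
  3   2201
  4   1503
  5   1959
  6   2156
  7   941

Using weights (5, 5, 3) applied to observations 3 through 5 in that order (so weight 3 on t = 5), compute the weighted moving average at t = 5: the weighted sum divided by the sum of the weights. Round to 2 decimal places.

Weighted sum: 5·2201 + 5·1503 + 3·1959 = 11005 + 7515 + 5877 = 24397
Weight total: 5 + 5 + 3 = 13
WMA = 24397 / 13 = 1876.69

1876.69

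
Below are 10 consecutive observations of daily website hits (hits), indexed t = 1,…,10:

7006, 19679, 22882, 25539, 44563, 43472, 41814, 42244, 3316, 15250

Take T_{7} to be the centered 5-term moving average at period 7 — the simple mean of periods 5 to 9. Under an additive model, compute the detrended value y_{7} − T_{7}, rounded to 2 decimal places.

6732.20

Trend T_7 = (44563 + 43472 + 41814 + 42244 + 3316) / 5 = 175409/5 = 35081.8000
Detrended value: 41814 − 35081.8000 = 6732.20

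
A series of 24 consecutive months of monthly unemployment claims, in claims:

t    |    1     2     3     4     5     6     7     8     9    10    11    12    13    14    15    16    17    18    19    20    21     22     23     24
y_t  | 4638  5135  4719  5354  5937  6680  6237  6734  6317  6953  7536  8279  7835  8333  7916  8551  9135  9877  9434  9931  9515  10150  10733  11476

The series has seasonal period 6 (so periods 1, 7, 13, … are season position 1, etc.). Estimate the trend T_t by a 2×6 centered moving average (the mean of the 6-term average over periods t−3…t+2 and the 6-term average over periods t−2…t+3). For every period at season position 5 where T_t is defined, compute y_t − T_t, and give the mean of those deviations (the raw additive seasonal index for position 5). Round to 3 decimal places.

Season position 5 occurs at t = 5, 11, 17 (where T_t is defined).
t=5: T_5 = 5810.25000; y_5 − T_5 = 5937 − 5810.25000 = 126.75000
t=11: T_11 = 7408.91667; y_11 − T_11 = 7536 − 7408.91667 = 127.08333
t=17: T_17 = 9007.50000; y_17 − T_17 = 9135 − 9007.50000 = 127.50000
Mean deviation: (126.75000 + 127.08333 + 127.50000) / 3 = 127.111

127.111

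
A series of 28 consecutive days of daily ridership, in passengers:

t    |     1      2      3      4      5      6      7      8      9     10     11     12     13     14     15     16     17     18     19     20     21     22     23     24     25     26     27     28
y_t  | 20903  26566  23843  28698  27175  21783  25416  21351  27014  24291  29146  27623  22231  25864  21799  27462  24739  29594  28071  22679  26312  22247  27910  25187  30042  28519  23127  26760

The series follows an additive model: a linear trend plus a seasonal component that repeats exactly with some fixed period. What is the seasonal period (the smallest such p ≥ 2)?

First differences y_{t+1} − y_t: 5663, -2723, 4855, -1523, -5392, 3633, -4065, 5663, -2723, 4855, -1523, -5392, 3633, -4065, 5663, -2723, …
The difference pattern repeats every 7 terms and not for any smaller step, so p = 7.

7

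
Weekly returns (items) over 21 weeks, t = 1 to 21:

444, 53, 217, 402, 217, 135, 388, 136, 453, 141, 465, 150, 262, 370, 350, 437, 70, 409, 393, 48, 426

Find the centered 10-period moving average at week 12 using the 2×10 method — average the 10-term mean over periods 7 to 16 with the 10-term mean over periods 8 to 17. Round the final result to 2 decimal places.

Sum over 7–16: 388 + 136 + 453 + 141 + 465 + 150 + 262 + 370 + 350 + 437 = 3152
Sum over 8–17: 136 + 453 + 141 + 465 + 150 + 262 + 370 + 350 + 437 + 70 = 2834
CMA at t=12 = (3152 + 2834) / (2·10) = 5986 / 20 = 299.30

299.30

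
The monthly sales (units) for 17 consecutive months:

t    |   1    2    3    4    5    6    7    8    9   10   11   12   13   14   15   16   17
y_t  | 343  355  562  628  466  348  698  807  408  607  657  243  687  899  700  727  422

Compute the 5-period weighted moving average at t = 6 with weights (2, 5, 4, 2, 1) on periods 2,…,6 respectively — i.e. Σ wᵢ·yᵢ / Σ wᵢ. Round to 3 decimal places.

522.286

Weighted sum: 2·355 + 5·562 + 4·628 + 2·466 + 1·348 = 710 + 2810 + 2512 + 932 + 348 = 7312
Weight total: 2 + 5 + 4 + 2 + 1 = 14
WMA = 7312 / 14 = 522.286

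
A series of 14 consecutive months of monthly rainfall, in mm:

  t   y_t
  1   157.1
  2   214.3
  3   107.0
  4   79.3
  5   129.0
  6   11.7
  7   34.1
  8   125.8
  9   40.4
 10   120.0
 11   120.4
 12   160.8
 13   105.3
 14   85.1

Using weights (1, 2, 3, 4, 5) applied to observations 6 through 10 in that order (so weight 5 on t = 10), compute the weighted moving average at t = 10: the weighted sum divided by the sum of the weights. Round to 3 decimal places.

81.260

Weighted sum: 1·11.7 + 2·34.1 + 3·125.8 + 4·40.4 + 5·120.0 = 11.7 + 68.2 + 377.4 + 161.6 + 600.0 = 1218.9
Weight total: 1 + 2 + 3 + 4 + 5 = 15
WMA = 1218.9 / 15 = 81.260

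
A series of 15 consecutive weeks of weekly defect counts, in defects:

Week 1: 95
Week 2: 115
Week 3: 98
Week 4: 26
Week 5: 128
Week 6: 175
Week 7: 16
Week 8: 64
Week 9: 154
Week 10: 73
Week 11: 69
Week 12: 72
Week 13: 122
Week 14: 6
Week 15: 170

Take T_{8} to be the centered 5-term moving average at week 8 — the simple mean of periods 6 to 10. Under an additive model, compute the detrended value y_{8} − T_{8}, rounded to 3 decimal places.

-32.400

Trend T_8 = (175 + 16 + 64 + 154 + 73) / 5 = 482/5 = 96.40000
Detrended value: 64 − 96.40000 = -32.400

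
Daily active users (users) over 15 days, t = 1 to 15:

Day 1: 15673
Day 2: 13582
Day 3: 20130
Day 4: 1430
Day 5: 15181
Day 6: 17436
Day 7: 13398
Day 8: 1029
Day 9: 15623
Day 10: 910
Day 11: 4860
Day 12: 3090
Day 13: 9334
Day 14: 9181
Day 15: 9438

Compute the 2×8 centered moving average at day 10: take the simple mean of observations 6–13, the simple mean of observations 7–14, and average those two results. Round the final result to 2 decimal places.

Sum over 6–13: 17436 + 13398 + 1029 + 15623 + 910 + 4860 + 3090 + 9334 = 65680
Sum over 7–14: 13398 + 1029 + 15623 + 910 + 4860 + 3090 + 9334 + 9181 = 57425
CMA at t=10 = (65680 + 57425) / (2·8) = 123105 / 16 = 7694.06

7694.06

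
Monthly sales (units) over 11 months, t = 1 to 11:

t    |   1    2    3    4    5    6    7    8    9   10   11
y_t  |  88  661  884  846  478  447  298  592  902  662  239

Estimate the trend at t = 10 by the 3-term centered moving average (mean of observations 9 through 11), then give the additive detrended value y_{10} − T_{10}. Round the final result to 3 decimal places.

Trend T_10 = (902 + 662 + 239) / 3 = 1803/3 = 601.00000
Detrended value: 662 − 601.00000 = 61.000

61.000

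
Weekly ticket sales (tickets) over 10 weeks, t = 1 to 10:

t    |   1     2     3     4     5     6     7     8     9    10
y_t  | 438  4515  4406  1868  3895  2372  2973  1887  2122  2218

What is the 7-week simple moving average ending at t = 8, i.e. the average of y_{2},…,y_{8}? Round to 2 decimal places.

3130.86

Sum of periods 2–8: 4515 + 4406 + 1868 + 3895 + 2372 + 2973 + 1887 = 21916
Divide by 7: 21916 / 7 = 3130.86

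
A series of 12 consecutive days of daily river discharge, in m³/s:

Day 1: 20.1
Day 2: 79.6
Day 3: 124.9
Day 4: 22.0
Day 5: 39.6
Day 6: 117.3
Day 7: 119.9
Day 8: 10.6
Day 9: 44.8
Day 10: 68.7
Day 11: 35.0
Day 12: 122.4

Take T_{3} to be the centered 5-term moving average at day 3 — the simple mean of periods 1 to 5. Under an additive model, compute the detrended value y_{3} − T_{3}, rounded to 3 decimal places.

Trend T_3 = (20.1 + 79.6 + 124.9 + 22.0 + 39.6) / 5 = 286.2/5 = 57.24000
Detrended value: 124.9 − 57.24000 = 67.660

67.660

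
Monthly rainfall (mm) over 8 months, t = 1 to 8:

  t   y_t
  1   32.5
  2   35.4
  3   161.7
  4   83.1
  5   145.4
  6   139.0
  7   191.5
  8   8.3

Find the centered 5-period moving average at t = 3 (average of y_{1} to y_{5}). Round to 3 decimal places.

Sum of periods 1–5: 32.5 + 35.4 + 161.7 + 83.1 + 145.4 = 458.1
Divide by 5: 458.1 / 5 = 91.620

91.620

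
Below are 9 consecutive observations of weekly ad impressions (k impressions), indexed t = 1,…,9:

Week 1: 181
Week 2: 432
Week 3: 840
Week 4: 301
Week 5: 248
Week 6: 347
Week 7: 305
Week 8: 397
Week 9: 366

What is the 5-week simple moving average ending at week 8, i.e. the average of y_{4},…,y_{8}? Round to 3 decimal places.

Sum of periods 4–8: 301 + 248 + 347 + 305 + 397 = 1598
Divide by 5: 1598 / 5 = 319.600

319.600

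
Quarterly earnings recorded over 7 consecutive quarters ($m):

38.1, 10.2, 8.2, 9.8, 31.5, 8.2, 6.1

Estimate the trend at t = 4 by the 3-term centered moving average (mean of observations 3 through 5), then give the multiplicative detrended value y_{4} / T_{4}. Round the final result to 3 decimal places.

Trend T_4 = (8.2 + 9.8 + 31.5) / 3 = 49.5/3 = 16.50000
Ratio to trend: 9.8 / 16.50000 = 0.594

0.594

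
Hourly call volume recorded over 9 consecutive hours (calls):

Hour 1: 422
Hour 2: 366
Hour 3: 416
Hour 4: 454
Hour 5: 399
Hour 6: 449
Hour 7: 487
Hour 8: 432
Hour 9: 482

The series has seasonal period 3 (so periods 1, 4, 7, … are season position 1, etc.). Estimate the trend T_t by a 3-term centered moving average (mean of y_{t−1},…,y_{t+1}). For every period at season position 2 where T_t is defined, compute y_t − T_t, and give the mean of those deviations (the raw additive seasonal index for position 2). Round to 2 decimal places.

-35.11

Season position 2 occurs at t = 2, 5, 8 (where T_t is defined).
t=2: T_2 = 401.3333; y_2 − T_2 = 366 − 401.3333 = -35.3333
t=5: T_5 = 434.0000; y_5 − T_5 = 399 − 434.0000 = -35.0000
t=8: T_8 = 467.0000; y_8 − T_8 = 432 − 467.0000 = -35.0000
Mean deviation: (-35.3333 + -35.0000 + -35.0000) / 3 = -35.11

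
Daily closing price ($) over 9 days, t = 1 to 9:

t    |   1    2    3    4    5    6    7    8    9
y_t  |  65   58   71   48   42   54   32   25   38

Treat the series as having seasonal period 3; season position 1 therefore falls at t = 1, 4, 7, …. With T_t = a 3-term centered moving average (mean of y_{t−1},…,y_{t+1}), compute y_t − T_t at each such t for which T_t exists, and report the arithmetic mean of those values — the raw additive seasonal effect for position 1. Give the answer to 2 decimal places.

-5.33

Season position 1 occurs at t = 4, 7 (where T_t is defined).
t=4: T_4 = 53.6667; y_4 − T_4 = 48 − 53.6667 = -5.6667
t=7: T_7 = 37.0000; y_7 − T_7 = 32 − 37.0000 = -5.0000
Mean deviation: (-5.6667 + -5.0000) / 2 = -5.33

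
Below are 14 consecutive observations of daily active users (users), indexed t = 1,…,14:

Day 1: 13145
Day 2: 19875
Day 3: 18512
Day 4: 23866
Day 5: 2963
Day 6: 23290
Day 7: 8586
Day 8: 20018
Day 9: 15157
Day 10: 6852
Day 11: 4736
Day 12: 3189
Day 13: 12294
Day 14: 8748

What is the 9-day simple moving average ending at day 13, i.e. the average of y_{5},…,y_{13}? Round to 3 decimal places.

Sum of periods 5–13: 2963 + 23290 + 8586 + 20018 + 15157 + 6852 + 4736 + 3189 + 12294 = 97085
Divide by 9: 97085 / 9 = 10787.222

10787.222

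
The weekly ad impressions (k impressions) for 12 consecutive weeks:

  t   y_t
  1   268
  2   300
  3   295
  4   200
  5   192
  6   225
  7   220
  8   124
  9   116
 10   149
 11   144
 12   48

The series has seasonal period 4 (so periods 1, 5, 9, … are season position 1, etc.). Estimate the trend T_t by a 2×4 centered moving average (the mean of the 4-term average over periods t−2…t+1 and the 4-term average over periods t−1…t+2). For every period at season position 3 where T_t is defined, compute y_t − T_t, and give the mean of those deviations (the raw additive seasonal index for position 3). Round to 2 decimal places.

Season position 3 occurs at t = 3, 7 (where T_t is defined).
t=3: T_3 = 256.2500; y_3 − T_3 = 295 − 256.2500 = 38.7500
t=7: T_7 = 180.7500; y_7 − T_7 = 220 − 180.7500 = 39.2500
Mean deviation: (38.7500 + 39.2500) / 2 = 39.00

39.00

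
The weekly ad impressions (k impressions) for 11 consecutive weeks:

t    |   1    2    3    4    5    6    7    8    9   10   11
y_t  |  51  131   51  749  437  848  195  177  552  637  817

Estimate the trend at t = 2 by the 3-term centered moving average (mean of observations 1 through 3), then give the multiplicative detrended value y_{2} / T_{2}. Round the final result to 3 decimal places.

Trend T_2 = (51 + 131 + 51) / 3 = 233/3 = 77.66667
Ratio to trend: 131 / 77.66667 = 1.687

1.687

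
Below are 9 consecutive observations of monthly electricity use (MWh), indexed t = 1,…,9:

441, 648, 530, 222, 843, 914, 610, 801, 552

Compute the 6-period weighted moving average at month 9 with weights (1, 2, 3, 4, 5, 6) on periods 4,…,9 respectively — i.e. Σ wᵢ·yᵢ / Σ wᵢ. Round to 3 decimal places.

Weighted sum: 1·222 + 2·843 + 3·914 + 4·610 + 5·801 + 6·552 = 222 + 1686 + 2742 + 2440 + 4005 + 3312 = 14407
Weight total: 1 + 2 + 3 + 4 + 5 + 6 = 21
WMA = 14407 / 21 = 686.048

686.048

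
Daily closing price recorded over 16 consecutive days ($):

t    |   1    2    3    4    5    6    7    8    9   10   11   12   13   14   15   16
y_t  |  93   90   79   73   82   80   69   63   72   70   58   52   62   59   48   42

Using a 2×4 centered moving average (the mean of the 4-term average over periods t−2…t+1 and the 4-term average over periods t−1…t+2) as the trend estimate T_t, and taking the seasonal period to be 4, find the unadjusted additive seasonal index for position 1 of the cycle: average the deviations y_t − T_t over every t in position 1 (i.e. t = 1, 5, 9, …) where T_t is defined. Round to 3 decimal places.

Season position 1 occurs at t = 5, 9, 13 (where T_t is defined).
t=5: T_5 = 77.25000; y_5 − T_5 = 82 − 77.25000 = 4.75000
t=9: T_9 = 67.12500; y_9 − T_9 = 72 − 67.12500 = 4.87500
t=13: T_13 = 56.50000; y_13 − T_13 = 62 − 56.50000 = 5.50000
Mean deviation: (4.75000 + 4.87500 + 5.50000) / 3 = 5.042

5.042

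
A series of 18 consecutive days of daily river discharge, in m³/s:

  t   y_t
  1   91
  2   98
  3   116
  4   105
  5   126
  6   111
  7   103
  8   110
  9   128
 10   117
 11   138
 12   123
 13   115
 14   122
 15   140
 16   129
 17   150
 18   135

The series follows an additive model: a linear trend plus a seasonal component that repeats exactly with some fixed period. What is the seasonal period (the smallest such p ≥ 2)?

First differences y_{t+1} − y_t: 7, 18, -11, 21, -15, -8, 7, 18, -11, 21, -15, -8, 7, 18, …
The difference pattern repeats every 6 terms and not for any smaller step, so p = 6.

6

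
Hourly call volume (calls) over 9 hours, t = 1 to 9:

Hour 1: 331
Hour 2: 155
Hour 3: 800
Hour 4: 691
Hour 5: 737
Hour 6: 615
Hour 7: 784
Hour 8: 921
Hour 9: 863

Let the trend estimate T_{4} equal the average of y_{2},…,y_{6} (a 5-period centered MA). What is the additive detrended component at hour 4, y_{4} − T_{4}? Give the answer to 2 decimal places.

91.40

Trend T_4 = (155 + 800 + 691 + 737 + 615) / 5 = 2998/5 = 599.6000
Detrended value: 691 − 599.6000 = 91.40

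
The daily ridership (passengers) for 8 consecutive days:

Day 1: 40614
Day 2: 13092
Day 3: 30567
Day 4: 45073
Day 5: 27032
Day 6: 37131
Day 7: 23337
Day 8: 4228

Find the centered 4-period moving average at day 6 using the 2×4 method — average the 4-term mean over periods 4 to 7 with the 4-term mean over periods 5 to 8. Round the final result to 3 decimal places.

28037.625

Sum over 4–7: 45073 + 27032 + 37131 + 23337 = 132573
Sum over 5–8: 27032 + 37131 + 23337 + 4228 = 91728
CMA at t=6 = (132573 + 91728) / (2·4) = 224301 / 8 = 28037.625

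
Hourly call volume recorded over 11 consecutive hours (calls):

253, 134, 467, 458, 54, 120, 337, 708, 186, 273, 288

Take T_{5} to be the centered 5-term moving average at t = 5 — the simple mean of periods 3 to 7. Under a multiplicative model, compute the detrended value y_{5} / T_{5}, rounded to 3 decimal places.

0.188

Trend T_5 = (467 + 458 + 54 + 120 + 337) / 5 = 1436/5 = 287.20000
Ratio to trend: 54 / 287.20000 = 0.188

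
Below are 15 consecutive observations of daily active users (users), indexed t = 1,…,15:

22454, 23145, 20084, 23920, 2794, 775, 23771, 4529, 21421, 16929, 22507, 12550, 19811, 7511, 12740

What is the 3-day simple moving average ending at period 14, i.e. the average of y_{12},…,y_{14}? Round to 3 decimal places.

Sum of periods 12–14: 12550 + 19811 + 7511 = 39872
Divide by 3: 39872 / 3 = 13290.667

13290.667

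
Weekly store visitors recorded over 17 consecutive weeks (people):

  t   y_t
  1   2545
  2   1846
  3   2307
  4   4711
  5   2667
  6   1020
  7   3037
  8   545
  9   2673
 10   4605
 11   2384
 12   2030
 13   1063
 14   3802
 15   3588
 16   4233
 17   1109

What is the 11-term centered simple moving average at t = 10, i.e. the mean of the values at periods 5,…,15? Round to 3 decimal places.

Sum of periods 5–15: 2667 + 1020 + 3037 + 545 + 2673 + 4605 + 2384 + 2030 + 1063 + 3802 + 3588 = 27414
Divide by 11: 27414 / 11 = 2492.182

2492.182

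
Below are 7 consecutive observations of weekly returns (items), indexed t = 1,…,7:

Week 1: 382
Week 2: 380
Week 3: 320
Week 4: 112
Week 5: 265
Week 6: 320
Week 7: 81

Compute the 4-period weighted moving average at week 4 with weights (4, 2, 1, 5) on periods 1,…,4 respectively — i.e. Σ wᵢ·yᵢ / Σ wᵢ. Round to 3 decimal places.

264.000

Weighted sum: 4·382 + 2·380 + 1·320 + 5·112 = 1528 + 760 + 320 + 560 = 3168
Weight total: 4 + 2 + 1 + 5 = 12
WMA = 3168 / 12 = 264.000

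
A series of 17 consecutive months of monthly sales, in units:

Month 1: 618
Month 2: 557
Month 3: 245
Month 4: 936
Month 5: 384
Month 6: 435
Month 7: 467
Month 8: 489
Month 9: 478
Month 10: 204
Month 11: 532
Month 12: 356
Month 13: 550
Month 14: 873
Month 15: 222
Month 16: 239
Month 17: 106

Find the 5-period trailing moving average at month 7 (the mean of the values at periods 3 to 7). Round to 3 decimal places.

493.400

Sum of periods 3–7: 245 + 936 + 384 + 435 + 467 = 2467
Divide by 5: 2467 / 5 = 493.400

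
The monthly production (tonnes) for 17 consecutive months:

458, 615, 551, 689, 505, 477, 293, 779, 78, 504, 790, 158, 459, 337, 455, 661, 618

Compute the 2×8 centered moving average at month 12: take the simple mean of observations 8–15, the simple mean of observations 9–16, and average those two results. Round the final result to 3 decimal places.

Sum over 8–15: 779 + 78 + 504 + 790 + 158 + 459 + 337 + 455 = 3560
Sum over 9–16: 78 + 504 + 790 + 158 + 459 + 337 + 455 + 661 = 3442
CMA at t=12 = (3560 + 3442) / (2·8) = 7002 / 16 = 437.625

437.625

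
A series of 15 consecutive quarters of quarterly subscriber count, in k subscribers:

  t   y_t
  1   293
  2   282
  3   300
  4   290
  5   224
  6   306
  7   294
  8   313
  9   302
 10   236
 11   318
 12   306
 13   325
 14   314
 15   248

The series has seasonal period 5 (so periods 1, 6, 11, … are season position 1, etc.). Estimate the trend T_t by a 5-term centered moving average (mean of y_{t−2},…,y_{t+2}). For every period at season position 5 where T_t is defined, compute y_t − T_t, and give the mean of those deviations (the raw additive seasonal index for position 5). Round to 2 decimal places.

Season position 5 occurs at t = 5, 10 (where T_t is defined).
t=5: T_5 = 282.8000; y_5 − T_5 = 224 − 282.8000 = -58.8000
t=10: T_10 = 295.0000; y_10 − T_10 = 236 − 295.0000 = -59.0000
Mean deviation: (-58.8000 + -59.0000) / 2 = -58.90

-58.90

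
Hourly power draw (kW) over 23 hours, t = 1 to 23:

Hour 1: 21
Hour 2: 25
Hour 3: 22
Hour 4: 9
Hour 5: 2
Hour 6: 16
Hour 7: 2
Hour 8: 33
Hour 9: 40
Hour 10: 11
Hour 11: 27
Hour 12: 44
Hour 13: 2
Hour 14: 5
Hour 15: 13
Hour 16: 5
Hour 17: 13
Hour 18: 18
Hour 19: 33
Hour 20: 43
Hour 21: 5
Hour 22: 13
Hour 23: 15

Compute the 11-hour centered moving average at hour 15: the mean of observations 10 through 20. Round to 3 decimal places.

Sum of periods 10–20: 11 + 27 + 44 + 2 + 5 + 13 + 5 + 13 + 18 + 33 + 43 = 214
Divide by 11: 214 / 11 = 19.455

19.455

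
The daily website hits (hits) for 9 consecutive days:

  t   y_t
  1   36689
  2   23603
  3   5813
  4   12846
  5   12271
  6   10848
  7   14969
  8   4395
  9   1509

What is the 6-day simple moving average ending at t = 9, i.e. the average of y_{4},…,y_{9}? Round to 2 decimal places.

Sum of periods 4–9: 12846 + 12271 + 10848 + 14969 + 4395 + 1509 = 56838
Divide by 6: 56838 / 6 = 9473.00

9473.00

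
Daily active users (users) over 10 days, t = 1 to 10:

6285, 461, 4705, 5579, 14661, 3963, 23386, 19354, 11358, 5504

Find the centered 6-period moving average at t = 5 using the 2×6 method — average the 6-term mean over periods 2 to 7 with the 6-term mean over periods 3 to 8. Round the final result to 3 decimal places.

10366.917

Sum over 2–7: 461 + 4705 + 5579 + 14661 + 3963 + 23386 = 52755
Sum over 3–8: 4705 + 5579 + 14661 + 3963 + 23386 + 19354 = 71648
CMA at t=5 = (52755 + 71648) / (2·6) = 124403 / 12 = 10366.917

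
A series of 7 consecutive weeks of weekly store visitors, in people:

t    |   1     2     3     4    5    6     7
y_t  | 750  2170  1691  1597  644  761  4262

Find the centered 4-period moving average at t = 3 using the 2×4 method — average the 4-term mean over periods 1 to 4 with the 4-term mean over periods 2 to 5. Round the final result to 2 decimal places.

1538.75

Sum over 1–4: 750 + 2170 + 1691 + 1597 = 6208
Sum over 2–5: 2170 + 1691 + 1597 + 644 = 6102
CMA at t=3 = (6208 + 6102) / (2·4) = 12310 / 8 = 1538.75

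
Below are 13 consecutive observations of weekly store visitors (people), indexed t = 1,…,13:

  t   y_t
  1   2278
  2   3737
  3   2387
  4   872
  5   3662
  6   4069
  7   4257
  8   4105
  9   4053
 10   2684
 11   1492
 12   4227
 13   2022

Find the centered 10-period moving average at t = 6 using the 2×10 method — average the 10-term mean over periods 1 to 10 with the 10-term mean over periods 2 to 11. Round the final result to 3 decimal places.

3171.100

Sum over 1–10: 2278 + 3737 + 2387 + 872 + 3662 + 4069 + 4257 + 4105 + 4053 + 2684 = 32104
Sum over 2–11: 3737 + 2387 + 872 + 3662 + 4069 + 4257 + 4105 + 4053 + 2684 + 1492 = 31318
CMA at t=6 = (32104 + 31318) / (2·10) = 63422 / 20 = 3171.100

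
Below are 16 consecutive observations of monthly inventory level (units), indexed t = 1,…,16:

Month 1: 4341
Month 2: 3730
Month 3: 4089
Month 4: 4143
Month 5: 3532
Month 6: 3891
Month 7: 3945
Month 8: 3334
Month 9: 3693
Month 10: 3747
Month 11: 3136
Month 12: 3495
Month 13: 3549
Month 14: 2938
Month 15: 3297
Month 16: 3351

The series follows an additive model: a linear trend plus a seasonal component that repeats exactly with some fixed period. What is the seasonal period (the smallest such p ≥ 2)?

3

First differences y_{t+1} − y_t: -611, 359, 54, -611, 359, 54, -611, 359, …
The difference pattern repeats every 3 terms and not for any smaller step, so p = 3.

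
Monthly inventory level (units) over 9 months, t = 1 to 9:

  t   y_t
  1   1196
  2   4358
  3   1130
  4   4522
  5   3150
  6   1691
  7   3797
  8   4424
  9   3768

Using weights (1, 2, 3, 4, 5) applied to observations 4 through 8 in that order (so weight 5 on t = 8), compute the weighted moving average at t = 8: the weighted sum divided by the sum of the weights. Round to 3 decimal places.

3546.867

Weighted sum: 1·4522 + 2·3150 + 3·1691 + 4·3797 + 5·4424 = 4522 + 6300 + 5073 + 15188 + 22120 = 53203
Weight total: 1 + 2 + 3 + 4 + 5 = 15
WMA = 53203 / 15 = 3546.867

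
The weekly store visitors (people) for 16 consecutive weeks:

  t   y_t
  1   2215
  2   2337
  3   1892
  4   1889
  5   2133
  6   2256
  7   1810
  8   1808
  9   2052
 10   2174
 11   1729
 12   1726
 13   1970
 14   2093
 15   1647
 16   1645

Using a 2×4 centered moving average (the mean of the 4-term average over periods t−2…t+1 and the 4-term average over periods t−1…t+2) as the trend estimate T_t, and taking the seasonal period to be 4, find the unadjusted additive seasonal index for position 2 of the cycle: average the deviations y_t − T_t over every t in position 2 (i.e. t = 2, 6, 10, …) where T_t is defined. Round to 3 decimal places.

Season position 2 occurs at t = 6, 10, 14 (where T_t is defined).
t=6: T_6 = 2011.87500; y_6 − T_6 = 2256 − 2011.87500 = 244.12500
t=10: T_10 = 1930.50000; y_10 − T_10 = 2174 − 1930.50000 = 243.50000
t=14: T_14 = 1848.87500; y_14 − T_14 = 2093 − 1848.87500 = 244.12500
Mean deviation: (244.12500 + 243.50000 + 244.12500) / 3 = 243.917

243.917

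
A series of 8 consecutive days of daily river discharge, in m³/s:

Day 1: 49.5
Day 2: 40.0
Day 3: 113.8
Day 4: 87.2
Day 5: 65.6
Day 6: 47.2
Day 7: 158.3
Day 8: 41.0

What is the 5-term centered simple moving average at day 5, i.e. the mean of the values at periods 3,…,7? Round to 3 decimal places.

94.420

Sum of periods 3–7: 113.8 + 87.2 + 65.6 + 47.2 + 158.3 = 472.1
Divide by 5: 472.1 / 5 = 94.420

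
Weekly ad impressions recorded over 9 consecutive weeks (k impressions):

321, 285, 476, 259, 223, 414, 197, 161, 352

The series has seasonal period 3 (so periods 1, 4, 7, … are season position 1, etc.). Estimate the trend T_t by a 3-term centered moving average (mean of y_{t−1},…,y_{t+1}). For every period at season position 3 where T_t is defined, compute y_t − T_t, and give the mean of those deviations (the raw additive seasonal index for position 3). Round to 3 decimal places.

136.000

Season position 3 occurs at t = 3, 6 (where T_t is defined).
t=3: T_3 = 340.00000; y_3 − T_3 = 476 − 340.00000 = 136.00000
t=6: T_6 = 278.00000; y_6 − T_6 = 414 − 278.00000 = 136.00000
Mean deviation: (136.00000 + 136.00000) / 2 = 136.000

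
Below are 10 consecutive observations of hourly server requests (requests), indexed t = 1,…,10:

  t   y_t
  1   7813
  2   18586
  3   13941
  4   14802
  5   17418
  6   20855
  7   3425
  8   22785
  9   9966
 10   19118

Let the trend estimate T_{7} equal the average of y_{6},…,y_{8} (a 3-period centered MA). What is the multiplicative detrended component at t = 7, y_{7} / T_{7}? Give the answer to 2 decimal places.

0.22

Trend T_7 = (20855 + 3425 + 22785) / 3 = 47065/3 = 15688.3333
Ratio to trend: 3425 / 15688.3333 = 0.22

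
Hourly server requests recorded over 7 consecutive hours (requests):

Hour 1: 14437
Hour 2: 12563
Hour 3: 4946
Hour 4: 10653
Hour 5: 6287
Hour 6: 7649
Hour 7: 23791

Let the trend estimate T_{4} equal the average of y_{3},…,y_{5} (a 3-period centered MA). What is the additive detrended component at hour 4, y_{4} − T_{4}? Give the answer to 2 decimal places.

Trend T_4 = (4946 + 10653 + 6287) / 3 = 21886/3 = 7295.3333
Detrended value: 10653 − 7295.3333 = 3357.67

3357.67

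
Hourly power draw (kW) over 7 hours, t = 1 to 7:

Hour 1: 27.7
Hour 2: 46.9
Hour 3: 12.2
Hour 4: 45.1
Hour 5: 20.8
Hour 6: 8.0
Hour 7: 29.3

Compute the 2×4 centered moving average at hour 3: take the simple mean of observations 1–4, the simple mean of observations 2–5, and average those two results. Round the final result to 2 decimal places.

32.11

Sum over 1–4: 27.7 + 46.9 + 12.2 + 45.1 = 131.9
Sum over 2–5: 46.9 + 12.2 + 45.1 + 20.8 = 125.0
CMA at t=3 = (131.9 + 125.0) / (2·4) = 256.9 / 8 = 32.11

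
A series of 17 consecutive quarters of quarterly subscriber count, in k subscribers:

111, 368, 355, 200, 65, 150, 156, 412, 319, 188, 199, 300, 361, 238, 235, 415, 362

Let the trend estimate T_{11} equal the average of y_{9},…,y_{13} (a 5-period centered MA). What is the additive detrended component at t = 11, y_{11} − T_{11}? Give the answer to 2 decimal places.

-74.40

Trend T_11 = (319 + 188 + 199 + 300 + 361) / 5 = 1367/5 = 273.4000
Detrended value: 199 − 273.4000 = -74.40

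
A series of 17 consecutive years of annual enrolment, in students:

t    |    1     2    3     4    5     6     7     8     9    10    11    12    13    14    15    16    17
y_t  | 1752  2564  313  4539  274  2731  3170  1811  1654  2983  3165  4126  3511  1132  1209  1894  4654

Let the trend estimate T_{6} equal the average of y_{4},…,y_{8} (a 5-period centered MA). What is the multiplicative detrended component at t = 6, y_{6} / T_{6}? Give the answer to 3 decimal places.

Trend T_6 = (4539 + 274 + 2731 + 3170 + 1811) / 5 = 12525/5 = 2505.00000
Ratio to trend: 2731 / 2505.00000 = 1.090

1.090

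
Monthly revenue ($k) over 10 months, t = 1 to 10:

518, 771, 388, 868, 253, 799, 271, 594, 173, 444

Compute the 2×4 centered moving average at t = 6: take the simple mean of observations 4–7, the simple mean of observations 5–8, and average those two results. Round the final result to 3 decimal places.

513.500

Sum over 4–7: 868 + 253 + 799 + 271 = 2191
Sum over 5–8: 253 + 799 + 271 + 594 = 1917
CMA at t=6 = (2191 + 1917) / (2·4) = 4108 / 8 = 513.500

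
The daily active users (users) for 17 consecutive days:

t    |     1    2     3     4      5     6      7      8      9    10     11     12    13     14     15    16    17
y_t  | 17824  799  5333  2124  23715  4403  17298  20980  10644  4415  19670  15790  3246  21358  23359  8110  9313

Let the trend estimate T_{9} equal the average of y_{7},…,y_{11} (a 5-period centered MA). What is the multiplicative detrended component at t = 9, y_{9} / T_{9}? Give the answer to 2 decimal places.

0.73

Trend T_9 = (17298 + 20980 + 10644 + 4415 + 19670) / 5 = 73007/5 = 14601.4000
Ratio to trend: 10644 / 14601.4000 = 0.73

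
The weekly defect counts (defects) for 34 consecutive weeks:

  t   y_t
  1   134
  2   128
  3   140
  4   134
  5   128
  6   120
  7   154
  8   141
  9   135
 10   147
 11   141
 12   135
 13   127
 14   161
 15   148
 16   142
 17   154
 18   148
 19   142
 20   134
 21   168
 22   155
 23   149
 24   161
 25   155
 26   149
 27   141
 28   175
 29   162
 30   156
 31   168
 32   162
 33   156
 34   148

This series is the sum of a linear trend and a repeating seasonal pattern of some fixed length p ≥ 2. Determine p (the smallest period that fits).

7

First differences y_{t+1} − y_t: -6, 12, -6, -6, -8, 34, -13, -6, 12, -6, -6, -8, 34, -13, -6, 12, …
The difference pattern repeats every 7 terms and not for any smaller step, so p = 7.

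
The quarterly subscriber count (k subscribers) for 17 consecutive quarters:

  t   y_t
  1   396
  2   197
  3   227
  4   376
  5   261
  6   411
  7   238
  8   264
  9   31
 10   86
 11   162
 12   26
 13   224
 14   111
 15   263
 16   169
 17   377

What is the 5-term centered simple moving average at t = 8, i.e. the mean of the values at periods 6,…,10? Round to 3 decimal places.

206.000

Sum of periods 6–10: 411 + 238 + 264 + 31 + 86 = 1030
Divide by 5: 1030 / 5 = 206.000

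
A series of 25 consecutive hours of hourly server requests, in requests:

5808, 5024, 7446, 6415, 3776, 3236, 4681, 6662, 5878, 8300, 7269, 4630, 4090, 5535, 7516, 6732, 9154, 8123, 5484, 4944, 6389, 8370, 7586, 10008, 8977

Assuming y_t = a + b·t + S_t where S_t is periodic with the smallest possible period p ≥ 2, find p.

7

First differences y_{t+1} − y_t: -784, 2422, -1031, -2639, -540, 1445, 1981, -784, 2422, -1031, -2639, -540, 1445, 1981, -784, 2422, …
The difference pattern repeats every 7 terms and not for any smaller step, so p = 7.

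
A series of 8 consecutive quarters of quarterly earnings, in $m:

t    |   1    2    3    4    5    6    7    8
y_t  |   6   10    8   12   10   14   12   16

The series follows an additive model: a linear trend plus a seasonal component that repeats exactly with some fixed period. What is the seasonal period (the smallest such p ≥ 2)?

2

First differences y_{t+1} − y_t: 4, -2, 4, -2, 4, -2, …
The difference pattern repeats every 2 terms and not for any smaller step, so p = 2.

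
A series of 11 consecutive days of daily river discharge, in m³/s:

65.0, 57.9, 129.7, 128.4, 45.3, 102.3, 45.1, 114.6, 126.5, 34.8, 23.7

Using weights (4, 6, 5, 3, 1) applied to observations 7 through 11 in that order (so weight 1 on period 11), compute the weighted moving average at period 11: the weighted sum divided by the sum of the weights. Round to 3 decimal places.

85.716

Weighted sum: 4·45.1 + 6·114.6 + 5·126.5 + 3·34.8 + 1·23.7 = 180.4 + 687.6 + 632.5 + 104.4 + 23.7 = 1628.6
Weight total: 4 + 6 + 5 + 3 + 1 = 19
WMA = 1628.6 / 19 = 85.716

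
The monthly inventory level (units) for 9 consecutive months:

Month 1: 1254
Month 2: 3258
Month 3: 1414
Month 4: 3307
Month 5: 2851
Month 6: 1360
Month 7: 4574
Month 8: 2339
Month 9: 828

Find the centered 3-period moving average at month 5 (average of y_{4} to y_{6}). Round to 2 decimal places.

Sum of periods 4–6: 3307 + 2851 + 1360 = 7518
Divide by 3: 7518 / 3 = 2506.00

2506.00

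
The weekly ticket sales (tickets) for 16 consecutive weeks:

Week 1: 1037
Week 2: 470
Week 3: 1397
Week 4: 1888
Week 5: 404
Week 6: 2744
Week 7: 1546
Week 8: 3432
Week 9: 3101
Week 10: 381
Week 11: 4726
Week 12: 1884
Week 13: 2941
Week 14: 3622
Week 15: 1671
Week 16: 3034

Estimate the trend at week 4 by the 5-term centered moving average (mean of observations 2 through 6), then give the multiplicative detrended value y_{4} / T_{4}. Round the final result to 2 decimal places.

1.37

Trend T_4 = (470 + 1397 + 1888 + 404 + 2744) / 5 = 6903/5 = 1380.6000
Ratio to trend: 1888 / 1380.6000 = 1.37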